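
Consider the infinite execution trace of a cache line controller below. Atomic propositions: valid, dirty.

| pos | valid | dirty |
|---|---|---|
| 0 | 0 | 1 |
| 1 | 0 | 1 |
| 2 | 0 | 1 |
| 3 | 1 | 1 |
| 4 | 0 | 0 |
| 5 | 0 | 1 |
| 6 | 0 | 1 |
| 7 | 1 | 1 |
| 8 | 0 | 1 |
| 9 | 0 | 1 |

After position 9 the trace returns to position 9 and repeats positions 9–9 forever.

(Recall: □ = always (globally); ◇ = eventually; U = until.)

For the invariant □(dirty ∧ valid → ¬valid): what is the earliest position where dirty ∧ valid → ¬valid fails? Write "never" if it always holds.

3

Check dirty ∧ valid → ¬valid at each position in order: 0 ✓, 1 ✓, 2 ✓.
At position 3 the labels are {dirty, valid}, so dirty ∧ valid → ¬valid is false there. This is the first violation.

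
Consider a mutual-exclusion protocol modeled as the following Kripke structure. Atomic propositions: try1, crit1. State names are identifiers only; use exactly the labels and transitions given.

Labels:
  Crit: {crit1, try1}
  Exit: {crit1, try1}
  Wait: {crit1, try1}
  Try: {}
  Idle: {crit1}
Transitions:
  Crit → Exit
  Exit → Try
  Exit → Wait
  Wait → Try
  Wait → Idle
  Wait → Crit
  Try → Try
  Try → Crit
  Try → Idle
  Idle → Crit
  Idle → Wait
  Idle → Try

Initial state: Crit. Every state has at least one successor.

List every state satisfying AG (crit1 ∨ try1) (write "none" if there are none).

States satisfying crit1 ∨ try1: {Crit, Exit, Wait, Idle}.
States satisfying AG (crit1 ∨ try1): ∅.

none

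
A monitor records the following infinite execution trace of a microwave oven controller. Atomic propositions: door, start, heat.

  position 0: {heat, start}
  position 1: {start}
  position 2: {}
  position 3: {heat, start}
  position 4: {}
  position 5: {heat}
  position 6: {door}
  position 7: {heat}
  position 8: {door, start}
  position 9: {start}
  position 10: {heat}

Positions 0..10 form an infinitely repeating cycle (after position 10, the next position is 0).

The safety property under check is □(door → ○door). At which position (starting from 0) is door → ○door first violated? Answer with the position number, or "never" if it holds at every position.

Check door → ○door at each position in order: 0 ✓, 1 ✓, 2 ✓, 3 ✓, 4 ✓, 5 ✓.
At position 6 the labels are {door} and the next position 7 has {heat}, so door → ○door is false there. This is the first violation.

6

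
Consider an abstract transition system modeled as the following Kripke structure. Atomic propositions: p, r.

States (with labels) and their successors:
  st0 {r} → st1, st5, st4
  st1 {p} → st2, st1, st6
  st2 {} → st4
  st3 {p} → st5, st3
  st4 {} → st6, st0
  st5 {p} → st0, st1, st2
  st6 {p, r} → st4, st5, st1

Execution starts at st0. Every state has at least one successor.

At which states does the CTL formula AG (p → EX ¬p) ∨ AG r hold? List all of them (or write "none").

States satisfying p → EX ¬p: {st0, st1, st2, st4, st5, st6}.
States satisfying AG (p → EX ¬p): {st0, st1, st2, st4, st5, st6}.
States satisfying r: {st0, st6}.
States satisfying AG r: ∅.
States satisfying AG (p → EX ¬p) ∨ AG r: {st0, st1, st2, st4, st5, st6}.

{st0, st1, st2, st4, st5, st6}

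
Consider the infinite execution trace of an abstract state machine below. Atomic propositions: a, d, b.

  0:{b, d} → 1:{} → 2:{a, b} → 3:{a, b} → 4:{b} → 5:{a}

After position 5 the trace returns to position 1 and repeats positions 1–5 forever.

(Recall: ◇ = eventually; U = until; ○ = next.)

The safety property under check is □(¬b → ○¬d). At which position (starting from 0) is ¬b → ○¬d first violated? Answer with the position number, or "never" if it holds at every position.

never

¬b → ○¬d holds at every position 0..5, and those are all the positions the trace ever visits, so the invariant □(¬b → ○¬d) is never violated.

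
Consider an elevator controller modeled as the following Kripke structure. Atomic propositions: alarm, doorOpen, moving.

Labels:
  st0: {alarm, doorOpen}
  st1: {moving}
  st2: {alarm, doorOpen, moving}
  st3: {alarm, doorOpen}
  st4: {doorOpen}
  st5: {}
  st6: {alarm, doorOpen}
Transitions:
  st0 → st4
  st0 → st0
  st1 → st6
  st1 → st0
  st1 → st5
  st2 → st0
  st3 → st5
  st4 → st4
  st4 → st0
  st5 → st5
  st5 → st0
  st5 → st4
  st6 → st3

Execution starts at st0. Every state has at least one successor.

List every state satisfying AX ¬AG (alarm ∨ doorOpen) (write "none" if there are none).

{st3, st6}

States satisfying ¬AG (alarm ∨ doorOpen): {st1, st3, st5, st6}.
States satisfying AX ¬AG (alarm ∨ doorOpen): {st3, st6}.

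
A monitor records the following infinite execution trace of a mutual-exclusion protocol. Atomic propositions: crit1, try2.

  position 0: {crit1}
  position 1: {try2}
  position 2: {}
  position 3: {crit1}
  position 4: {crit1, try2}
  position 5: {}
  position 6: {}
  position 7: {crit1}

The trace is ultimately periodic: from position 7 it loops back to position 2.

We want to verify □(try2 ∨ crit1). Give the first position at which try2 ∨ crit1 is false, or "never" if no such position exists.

Check try2 ∨ crit1 at each position in order: 0 ✓, 1 ✓.
At position 2 the labels are {}, so try2 ∨ crit1 is false there. This is the first violation.

2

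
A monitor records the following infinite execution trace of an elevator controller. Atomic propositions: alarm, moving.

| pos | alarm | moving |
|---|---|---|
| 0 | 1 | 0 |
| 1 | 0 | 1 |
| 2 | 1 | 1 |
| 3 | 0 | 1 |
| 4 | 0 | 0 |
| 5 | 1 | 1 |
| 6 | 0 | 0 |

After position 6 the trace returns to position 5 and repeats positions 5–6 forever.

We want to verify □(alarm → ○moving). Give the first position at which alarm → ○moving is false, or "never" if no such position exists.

Check alarm → ○moving at each position in order: 0 ✓, 1 ✓, 2 ✓, 3 ✓, 4 ✓.
At position 5 the labels are {alarm, moving} and the next position 6 has {}, so alarm → ○moving is false there. This is the first violation.

5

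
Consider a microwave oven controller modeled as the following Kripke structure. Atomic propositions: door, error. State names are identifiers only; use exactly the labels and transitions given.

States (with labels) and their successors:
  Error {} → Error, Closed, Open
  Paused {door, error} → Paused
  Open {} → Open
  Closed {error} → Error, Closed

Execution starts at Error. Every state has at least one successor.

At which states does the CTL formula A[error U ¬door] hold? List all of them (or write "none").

{Error, Open, Closed}

States satisfying error: {Paused, Closed}.
States satisfying ¬door: {Error, Open, Closed}.
States satisfying A[error U ¬door]: {Error, Open, Closed}.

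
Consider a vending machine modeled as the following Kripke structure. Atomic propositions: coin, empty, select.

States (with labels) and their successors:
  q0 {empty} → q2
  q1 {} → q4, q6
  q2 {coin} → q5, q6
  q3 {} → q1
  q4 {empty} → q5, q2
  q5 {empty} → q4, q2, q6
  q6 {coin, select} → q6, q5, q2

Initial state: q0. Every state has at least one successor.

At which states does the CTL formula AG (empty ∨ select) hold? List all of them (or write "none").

States satisfying empty ∨ select: {q0, q4, q5, q6}.
States satisfying AG (empty ∨ select): ∅.

none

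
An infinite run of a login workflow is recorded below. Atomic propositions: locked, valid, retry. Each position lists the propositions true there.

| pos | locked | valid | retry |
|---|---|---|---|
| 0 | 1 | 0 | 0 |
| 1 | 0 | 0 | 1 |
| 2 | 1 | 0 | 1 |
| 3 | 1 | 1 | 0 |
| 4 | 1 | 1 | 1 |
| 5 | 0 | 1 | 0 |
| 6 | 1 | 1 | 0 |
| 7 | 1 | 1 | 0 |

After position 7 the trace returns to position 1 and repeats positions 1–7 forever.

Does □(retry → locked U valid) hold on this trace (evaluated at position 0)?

retry → locked U valid must hold at every position from 0 onward. It fails at position 1, so □(retry → locked U valid) is false.
Positions where retry holds: 1, 2, 4.
Check locked U valid at each: 1→fails, 2→ok, 4→ok.

Does not hold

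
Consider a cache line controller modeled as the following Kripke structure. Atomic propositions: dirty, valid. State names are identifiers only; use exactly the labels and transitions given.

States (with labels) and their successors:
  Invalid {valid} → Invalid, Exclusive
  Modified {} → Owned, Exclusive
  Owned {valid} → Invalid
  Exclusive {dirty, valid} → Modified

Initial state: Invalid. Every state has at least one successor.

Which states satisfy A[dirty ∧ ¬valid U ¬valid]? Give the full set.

States satisfying dirty ∧ ¬valid: ∅.
States satisfying ¬valid: {Modified}.
States satisfying A[dirty ∧ ¬valid U ¬valid]: {Modified}.

{Modified}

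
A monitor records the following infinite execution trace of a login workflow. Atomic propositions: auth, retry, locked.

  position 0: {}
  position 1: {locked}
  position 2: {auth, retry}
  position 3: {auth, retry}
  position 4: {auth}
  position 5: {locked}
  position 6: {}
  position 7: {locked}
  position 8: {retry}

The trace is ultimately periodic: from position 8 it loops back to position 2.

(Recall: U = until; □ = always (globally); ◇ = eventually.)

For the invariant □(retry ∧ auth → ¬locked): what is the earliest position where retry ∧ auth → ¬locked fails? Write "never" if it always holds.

never

retry ∧ auth → ¬locked holds at every position 0..8, and those are all the positions the trace ever visits, so the invariant □(retry ∧ auth → ¬locked) is never violated.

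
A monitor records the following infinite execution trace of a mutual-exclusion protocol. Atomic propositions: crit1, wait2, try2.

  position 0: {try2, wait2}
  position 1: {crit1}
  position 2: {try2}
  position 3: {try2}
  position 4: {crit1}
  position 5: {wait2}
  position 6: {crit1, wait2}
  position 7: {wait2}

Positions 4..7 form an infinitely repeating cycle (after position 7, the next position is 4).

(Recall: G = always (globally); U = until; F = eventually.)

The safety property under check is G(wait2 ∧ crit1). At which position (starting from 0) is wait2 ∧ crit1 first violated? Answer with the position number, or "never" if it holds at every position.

At position 0 the labels are {try2, wait2}, so wait2 ∧ crit1 is false there. This is the first violation.

0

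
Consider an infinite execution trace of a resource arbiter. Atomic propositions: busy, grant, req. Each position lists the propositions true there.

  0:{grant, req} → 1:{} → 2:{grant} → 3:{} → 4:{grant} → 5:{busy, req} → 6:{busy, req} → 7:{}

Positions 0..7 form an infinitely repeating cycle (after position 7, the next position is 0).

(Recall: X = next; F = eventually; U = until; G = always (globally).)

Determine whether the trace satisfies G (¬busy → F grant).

¬busy → F grant holds at every position 0..7, and those are all positions ever visited, so G (¬busy → F grant) holds.
Positions where ¬busy holds: 0, 1, 2, 3, 4, 7.
Check F grant at each: 0→ok, 1→ok, 2→ok, 3→ok, 4→ok, 7→ok.

Yes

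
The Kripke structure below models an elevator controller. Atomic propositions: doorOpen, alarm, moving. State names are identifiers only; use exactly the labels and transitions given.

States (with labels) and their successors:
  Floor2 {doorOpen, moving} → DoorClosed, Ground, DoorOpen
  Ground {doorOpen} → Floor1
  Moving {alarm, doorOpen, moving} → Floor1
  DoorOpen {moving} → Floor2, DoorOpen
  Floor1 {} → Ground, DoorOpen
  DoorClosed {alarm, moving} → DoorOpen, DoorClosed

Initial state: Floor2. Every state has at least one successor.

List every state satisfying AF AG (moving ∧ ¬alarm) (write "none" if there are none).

States satisfying AG (moving ∧ ¬alarm): ∅.
States satisfying AF AG (moving ∧ ¬alarm): ∅.

none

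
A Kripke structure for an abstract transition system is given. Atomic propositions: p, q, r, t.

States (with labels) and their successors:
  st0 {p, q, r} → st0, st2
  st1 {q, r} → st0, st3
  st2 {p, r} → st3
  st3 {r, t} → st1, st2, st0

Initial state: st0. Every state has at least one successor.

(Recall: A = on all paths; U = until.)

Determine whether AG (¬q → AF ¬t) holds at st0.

Satisfied

States satisfying ¬q → AF ¬t: {st0, st1, st2, st3}.
States satisfying AG (¬q → AF ¬t): {st0, st1, st2, st3}.
Every state reachable from st0 satisfies ¬q → AF ¬t.
st0 ∈ Sat(AG (¬q → AF ¬t)).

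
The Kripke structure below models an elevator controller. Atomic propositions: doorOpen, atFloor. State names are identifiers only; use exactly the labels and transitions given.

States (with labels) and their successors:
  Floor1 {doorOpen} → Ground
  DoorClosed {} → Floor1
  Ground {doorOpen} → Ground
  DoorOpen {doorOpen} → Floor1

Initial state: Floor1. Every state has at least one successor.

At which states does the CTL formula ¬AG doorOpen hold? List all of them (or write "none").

States satisfying doorOpen: {Floor1, Ground, DoorOpen}.
States satisfying AG doorOpen: {Floor1, Ground, DoorOpen}.
States satisfying ¬AG doorOpen: {DoorClosed}.

{DoorClosed}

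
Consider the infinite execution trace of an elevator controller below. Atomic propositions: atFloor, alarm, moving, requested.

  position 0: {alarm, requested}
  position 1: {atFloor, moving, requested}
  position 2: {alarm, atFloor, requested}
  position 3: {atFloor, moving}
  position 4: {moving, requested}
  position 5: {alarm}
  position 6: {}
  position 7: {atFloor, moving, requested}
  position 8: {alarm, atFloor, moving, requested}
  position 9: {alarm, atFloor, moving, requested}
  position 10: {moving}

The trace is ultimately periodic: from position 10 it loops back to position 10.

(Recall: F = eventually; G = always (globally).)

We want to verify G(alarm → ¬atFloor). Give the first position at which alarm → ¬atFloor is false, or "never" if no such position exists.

2

Check alarm → ¬atFloor at each position in order: 0 ✓, 1 ✓.
At position 2 the labels are {alarm, atFloor, requested}, so alarm → ¬atFloor is false there. This is the first violation.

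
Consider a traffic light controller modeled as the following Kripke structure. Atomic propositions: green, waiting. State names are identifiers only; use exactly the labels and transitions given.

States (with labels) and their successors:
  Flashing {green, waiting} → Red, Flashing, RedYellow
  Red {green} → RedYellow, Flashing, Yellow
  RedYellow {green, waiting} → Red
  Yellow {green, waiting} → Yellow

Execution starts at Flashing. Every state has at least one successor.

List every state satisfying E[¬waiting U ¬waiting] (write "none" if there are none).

States satisfying ¬waiting: {Red}.
States satisfying E[¬waiting U ¬waiting]: {Red}.

{Red}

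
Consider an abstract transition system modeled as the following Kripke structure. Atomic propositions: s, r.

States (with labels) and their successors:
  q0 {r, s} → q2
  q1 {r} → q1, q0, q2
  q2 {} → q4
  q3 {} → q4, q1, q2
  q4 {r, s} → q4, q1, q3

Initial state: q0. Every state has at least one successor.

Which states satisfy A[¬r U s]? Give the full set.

States satisfying ¬r: {q2, q3}.
States satisfying s: {q0, q4}.
States satisfying A[¬r U s]: {q0, q2, q4}.

{q0, q2, q4}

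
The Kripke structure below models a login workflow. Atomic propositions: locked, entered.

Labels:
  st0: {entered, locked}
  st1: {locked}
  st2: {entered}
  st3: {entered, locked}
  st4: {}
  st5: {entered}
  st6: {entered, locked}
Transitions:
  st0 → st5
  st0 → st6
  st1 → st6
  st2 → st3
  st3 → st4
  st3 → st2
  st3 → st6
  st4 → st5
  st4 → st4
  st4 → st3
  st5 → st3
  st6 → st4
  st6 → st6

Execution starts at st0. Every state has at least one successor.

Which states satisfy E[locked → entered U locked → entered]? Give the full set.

States satisfying locked → entered: {st0, st2, st3, st4, st5, st6}.
States satisfying E[locked → entered U locked → entered]: {st0, st2, st3, st4, st5, st6}.

{st0, st2, st3, st4, st5, st6}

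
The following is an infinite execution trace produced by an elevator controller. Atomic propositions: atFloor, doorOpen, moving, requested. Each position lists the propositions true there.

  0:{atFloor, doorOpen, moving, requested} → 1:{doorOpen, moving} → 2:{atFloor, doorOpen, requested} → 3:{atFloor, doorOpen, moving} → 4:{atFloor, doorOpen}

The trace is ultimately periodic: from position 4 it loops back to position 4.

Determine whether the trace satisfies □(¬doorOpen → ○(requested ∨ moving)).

¬doorOpen → ○(requested ∨ moving) holds at every position 0..4, and those are all positions ever visited, so □(¬doorOpen → ○(requested ∨ moving)) holds.

Yes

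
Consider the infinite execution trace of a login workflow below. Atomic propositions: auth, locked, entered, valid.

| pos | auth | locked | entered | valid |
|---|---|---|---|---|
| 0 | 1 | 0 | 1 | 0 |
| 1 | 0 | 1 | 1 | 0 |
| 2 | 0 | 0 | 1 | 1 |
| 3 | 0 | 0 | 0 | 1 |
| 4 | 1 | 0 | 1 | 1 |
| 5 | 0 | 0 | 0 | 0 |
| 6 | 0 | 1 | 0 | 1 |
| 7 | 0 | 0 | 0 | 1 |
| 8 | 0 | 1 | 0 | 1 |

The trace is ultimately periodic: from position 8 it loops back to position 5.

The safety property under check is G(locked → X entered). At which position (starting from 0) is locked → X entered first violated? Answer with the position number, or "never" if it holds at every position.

6

Check locked → X entered at each position in order: 0 ✓, 1 ✓, 2 ✓, 3 ✓, 4 ✓, 5 ✓.
At position 6 the labels are {locked, valid} and the next position 7 has {valid}, so locked → X entered is false there. This is the first violation.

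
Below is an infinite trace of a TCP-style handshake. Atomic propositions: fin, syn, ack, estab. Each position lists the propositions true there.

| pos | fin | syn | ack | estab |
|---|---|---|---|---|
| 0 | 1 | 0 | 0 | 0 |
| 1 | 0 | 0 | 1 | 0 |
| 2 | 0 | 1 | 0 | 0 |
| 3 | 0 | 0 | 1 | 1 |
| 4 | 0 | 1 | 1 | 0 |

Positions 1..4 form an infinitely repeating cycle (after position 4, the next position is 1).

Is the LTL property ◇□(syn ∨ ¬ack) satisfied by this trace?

Violated

□(syn ∨ ¬ack) is false at every position 0..4, so it never becomes true and ◇□(syn ∨ ¬ack) fails.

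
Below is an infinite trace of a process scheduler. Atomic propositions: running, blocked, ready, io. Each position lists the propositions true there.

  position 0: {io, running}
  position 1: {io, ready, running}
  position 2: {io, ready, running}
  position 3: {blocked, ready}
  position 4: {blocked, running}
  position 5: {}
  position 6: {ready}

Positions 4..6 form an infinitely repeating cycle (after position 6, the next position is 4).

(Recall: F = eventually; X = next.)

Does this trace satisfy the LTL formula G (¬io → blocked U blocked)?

No

¬io → blocked U blocked must hold at every position from 0 onward. It fails at position 5, so G (¬io → blocked U blocked) is false.
Positions where ¬io holds: 3, 4, 5, 6.
Check blocked U blocked at each: 3→ok, 4→ok, 5→fails, 6→fails.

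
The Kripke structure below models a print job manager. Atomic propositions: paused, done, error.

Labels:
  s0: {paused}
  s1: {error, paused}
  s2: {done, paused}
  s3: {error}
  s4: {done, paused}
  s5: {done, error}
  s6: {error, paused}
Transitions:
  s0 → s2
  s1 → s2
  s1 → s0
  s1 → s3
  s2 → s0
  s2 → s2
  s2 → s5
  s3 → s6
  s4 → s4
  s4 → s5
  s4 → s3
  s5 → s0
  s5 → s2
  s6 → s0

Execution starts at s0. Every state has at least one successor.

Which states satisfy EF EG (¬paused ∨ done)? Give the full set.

States satisfying EG (¬paused ∨ done): {s2, s4, s5}.
States satisfying EF EG (¬paused ∨ done): {s0, s1, s2, s3, s4, s5, s6}.

{s0, s1, s2, s3, s4, s5, s6}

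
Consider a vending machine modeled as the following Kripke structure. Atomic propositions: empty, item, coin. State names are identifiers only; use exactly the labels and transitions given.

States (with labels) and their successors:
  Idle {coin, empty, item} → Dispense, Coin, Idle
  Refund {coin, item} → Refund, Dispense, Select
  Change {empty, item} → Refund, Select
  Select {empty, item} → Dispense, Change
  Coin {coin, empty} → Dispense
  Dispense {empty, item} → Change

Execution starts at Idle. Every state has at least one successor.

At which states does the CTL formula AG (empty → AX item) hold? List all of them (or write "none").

{Refund, Change, Select, Coin, Dispense}

States satisfying empty → AX item: {Refund, Change, Select, Coin, Dispense}.
States satisfying AG (empty → AX item): {Refund, Change, Select, Coin, Dispense}.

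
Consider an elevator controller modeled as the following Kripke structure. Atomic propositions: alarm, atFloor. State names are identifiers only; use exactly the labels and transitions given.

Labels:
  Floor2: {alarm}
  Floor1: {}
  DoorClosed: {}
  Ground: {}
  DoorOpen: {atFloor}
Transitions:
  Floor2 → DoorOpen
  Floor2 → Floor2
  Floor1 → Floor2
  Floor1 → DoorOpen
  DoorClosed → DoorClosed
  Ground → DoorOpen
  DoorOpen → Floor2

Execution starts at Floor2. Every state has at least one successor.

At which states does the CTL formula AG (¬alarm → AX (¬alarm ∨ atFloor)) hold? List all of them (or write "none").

States satisfying ¬alarm → AX (¬alarm ∨ atFloor): {Floor2, DoorClosed, Ground}.
States satisfying AG (¬alarm → AX (¬alarm ∨ atFloor)): {DoorClosed}.

{DoorClosed}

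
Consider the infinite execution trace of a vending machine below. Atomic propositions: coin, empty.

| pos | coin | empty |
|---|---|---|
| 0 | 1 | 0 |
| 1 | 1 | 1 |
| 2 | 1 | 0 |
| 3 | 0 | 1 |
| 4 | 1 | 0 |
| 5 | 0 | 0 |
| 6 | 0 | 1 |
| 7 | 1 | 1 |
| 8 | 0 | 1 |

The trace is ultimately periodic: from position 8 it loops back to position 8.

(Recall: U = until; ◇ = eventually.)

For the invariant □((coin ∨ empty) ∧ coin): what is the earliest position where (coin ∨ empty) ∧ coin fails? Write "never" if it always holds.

Check (coin ∨ empty) ∧ coin at each position in order: 0 ✓, 1 ✓, 2 ✓.
At position 3 the labels are {empty}, so (coin ∨ empty) ∧ coin is false there. This is the first violation.

3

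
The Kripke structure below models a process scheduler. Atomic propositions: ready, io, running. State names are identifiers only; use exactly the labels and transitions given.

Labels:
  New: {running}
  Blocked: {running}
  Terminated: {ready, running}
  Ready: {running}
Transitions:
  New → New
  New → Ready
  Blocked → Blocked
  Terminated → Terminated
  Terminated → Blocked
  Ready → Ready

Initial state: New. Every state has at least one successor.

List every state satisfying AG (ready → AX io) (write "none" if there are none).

States satisfying ready → AX io: {New, Blocked, Ready}.
States satisfying AG (ready → AX io): {New, Blocked, Ready}.

{New, Blocked, Ready}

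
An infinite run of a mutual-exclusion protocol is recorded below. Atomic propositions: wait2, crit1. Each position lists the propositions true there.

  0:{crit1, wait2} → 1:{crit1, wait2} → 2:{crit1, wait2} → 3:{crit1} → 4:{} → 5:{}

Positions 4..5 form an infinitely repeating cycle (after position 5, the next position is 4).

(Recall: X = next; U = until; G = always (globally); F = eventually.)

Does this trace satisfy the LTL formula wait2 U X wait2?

Holds

Walking from position 0: X wait2 first holds at position 0, and wait2 holds at every earlier position along the way, so wait2 U X wait2 holds.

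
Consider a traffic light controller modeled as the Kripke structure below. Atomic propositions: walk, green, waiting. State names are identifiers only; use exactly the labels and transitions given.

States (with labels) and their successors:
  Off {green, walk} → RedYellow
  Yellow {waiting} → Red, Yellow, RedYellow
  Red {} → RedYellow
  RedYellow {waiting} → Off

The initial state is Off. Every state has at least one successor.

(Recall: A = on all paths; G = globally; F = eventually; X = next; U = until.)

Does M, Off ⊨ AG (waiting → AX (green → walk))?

States satisfying waiting → AX (green → walk): {Off, Yellow, Red, RedYellow}.
States satisfying AG (waiting → AX (green → walk)): {Off, Yellow, Red, RedYellow}.
Every state reachable from Off satisfies waiting → AX (green → walk).
Off ∈ Sat(AG (waiting → AX (green → walk))).

Holds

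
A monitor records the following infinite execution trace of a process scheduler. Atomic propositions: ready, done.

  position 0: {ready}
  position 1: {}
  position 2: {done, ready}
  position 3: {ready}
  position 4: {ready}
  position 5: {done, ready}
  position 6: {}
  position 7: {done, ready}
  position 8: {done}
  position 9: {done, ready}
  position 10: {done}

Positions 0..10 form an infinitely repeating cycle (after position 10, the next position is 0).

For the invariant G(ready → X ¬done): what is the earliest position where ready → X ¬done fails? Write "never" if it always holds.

Check ready → X ¬done at each position in order: 0 ✓, 1 ✓, 2 ✓, 3 ✓.
At position 4 the labels are {ready} and the next position 5 has {done, ready}, so ready → X ¬done is false there. This is the first violation.

4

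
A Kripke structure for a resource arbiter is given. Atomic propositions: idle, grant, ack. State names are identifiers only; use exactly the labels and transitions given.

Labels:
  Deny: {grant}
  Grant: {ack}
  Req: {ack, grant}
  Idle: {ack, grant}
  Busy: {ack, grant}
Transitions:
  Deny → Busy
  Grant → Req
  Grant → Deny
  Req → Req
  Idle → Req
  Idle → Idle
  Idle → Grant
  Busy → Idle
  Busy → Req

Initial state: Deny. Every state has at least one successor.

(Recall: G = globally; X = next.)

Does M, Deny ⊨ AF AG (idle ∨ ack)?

States satisfying AG (idle ∨ ack): {Req}.
States satisfying AF AG (idle ∨ ack): {Req}.
There is a path from Deny along which AG (idle ∨ ack) never holds.
Deny ∉ Sat(AF AG (idle ∨ ack)).

Violated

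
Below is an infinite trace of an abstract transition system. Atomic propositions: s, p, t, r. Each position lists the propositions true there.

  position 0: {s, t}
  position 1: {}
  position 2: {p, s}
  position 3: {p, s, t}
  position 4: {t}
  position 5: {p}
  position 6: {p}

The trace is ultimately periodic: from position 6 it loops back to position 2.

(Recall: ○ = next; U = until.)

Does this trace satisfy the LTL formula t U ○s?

Walking from position 0: ○s first holds at position 1, and t holds at every earlier position along the way, so t U ○s holds.

Yes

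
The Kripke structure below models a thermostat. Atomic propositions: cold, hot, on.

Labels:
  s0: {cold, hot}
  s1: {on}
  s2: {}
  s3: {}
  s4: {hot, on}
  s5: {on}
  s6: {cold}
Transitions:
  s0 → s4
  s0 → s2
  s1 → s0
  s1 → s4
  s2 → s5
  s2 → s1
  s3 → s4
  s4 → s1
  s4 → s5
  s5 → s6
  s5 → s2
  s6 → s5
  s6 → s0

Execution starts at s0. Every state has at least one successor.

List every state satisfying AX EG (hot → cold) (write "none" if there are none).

States satisfying EG (hot → cold): {s0, s1, s2, s5, s6}.
States satisfying AX EG (hot → cold): {s2, s4, s5, s6}.

{s2, s4, s5, s6}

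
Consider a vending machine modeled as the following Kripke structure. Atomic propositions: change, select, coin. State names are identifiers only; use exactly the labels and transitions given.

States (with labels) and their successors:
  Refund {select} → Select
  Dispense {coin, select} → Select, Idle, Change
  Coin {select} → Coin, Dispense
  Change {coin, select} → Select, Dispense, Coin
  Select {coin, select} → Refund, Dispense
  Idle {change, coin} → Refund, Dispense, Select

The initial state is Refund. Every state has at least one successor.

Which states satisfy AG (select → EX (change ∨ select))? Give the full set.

States satisfying select → EX (change ∨ select): {Refund, Dispense, Coin, Change, Select, Idle}.
States satisfying AG (select → EX (change ∨ select)): {Refund, Dispense, Coin, Change, Select, Idle}.

{Refund, Dispense, Coin, Change, Select, Idle}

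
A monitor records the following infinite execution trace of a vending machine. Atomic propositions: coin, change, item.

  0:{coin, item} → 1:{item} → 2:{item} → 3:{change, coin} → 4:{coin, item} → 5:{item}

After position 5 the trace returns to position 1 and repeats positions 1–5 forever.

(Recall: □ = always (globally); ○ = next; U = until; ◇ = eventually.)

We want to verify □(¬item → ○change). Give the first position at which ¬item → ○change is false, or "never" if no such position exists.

Check ¬item → ○change at each position in order: 0 ✓, 1 ✓, 2 ✓.
At position 3 the labels are {change, coin} and the next position 4 has {coin, item}, so ¬item → ○change is false there. This is the first violation.

3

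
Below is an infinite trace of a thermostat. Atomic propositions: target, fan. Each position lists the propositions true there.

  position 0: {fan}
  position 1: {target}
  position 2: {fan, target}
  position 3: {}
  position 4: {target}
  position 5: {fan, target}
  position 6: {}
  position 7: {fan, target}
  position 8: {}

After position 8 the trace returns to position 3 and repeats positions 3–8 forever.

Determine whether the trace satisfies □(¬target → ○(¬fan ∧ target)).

Violated

¬target → ○(¬fan ∧ target) must hold at every position from 0 onward. It fails at position 6, so □(¬target → ○(¬fan ∧ target)) is false.
Positions where ¬target holds: 0, 3, 6, 8.
Check ○(¬fan ∧ target) at each: 0→ok, 3→ok, 6→fails, 8→fails.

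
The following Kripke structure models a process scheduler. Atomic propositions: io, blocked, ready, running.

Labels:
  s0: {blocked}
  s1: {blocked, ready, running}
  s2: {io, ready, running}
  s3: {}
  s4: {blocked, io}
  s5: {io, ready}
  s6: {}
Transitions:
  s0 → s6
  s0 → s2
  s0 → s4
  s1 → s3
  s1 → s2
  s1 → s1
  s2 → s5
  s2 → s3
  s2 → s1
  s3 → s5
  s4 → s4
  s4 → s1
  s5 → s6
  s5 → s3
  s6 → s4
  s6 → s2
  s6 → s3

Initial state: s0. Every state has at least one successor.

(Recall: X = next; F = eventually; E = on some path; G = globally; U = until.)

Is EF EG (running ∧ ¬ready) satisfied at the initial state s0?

States satisfying EG (running ∧ ¬ready): ∅.
States satisfying EF EG (running ∧ ¬ready): ∅.
No suitable path/successor from s0 witnesses the formula.
s0 ∉ Sat(EF EG (running ∧ ¬ready)).

Violated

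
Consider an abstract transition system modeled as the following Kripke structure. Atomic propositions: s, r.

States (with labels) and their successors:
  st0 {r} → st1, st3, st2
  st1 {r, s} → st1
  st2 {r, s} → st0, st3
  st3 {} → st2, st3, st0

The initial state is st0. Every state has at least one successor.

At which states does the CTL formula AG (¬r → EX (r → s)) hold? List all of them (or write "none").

States satisfying ¬r → EX (r → s): {st0, st1, st2, st3}.
States satisfying AG (¬r → EX (r → s)): {st0, st1, st2, st3}.

{st0, st1, st2, st3}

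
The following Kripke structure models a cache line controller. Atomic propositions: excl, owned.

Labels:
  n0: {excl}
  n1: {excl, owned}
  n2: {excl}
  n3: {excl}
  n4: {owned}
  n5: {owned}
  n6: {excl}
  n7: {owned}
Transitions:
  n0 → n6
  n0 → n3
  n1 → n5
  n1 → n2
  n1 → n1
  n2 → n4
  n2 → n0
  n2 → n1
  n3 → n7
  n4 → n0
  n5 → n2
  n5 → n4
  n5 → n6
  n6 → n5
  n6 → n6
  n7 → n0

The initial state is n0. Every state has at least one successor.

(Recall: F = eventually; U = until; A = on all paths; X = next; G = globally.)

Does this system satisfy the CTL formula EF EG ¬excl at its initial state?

Violated

States satisfying EG ¬excl: ∅.
States satisfying EF EG ¬excl: ∅.
No suitable path/successor from n0 witnesses the formula.
n0 ∉ Sat(EF EG ¬excl).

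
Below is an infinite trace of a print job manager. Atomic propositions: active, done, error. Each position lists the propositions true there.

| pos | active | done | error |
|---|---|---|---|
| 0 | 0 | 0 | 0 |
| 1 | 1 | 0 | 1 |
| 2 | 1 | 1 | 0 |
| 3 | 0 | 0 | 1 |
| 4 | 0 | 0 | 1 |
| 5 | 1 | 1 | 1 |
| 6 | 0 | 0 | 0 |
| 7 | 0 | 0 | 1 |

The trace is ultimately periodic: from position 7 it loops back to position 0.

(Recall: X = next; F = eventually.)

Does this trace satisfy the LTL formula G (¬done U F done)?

Satisfied

¬done U F done holds at every position 0..7, and those are all positions ever visited, so G (¬done U F done) holds.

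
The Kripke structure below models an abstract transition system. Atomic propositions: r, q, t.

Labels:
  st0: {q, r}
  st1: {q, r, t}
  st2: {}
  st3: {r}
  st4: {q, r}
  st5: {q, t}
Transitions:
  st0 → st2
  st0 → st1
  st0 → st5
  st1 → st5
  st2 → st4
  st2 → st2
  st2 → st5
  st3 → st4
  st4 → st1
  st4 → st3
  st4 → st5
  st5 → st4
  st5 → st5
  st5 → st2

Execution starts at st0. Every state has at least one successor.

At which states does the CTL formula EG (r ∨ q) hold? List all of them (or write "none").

States satisfying r ∨ q: {st0, st1, st3, st4, st5}.
States satisfying EG (r ∨ q): {st0, st1, st3, st4, st5}.

{st0, st1, st3, st4, st5}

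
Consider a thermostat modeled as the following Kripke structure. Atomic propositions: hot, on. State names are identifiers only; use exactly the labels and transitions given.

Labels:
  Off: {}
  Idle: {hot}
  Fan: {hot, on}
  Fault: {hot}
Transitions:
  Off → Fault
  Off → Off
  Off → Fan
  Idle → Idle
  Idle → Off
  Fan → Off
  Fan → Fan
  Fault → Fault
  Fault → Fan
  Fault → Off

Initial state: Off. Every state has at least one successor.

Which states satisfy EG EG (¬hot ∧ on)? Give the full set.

none

States satisfying EG (¬hot ∧ on): ∅.
States satisfying EG EG (¬hot ∧ on): ∅.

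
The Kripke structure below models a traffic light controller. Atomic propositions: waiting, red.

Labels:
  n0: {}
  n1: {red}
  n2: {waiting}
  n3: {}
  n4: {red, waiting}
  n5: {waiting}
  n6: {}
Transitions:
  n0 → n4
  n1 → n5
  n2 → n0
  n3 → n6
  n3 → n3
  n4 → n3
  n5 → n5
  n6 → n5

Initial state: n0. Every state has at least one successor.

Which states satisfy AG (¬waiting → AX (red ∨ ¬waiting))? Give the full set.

{n5}

States satisfying ¬waiting → AX (red ∨ ¬waiting): {n0, n2, n3, n4, n5}.
States satisfying AG (¬waiting → AX (red ∨ ¬waiting)): {n5}.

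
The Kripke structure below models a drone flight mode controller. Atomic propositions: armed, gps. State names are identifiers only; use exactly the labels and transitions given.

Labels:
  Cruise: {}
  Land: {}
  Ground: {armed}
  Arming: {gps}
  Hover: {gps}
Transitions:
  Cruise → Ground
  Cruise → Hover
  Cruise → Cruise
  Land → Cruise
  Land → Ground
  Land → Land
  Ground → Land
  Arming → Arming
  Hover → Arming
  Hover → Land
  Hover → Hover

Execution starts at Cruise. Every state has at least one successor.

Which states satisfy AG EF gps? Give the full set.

States satisfying EF gps: {Cruise, Land, Ground, Arming, Hover}.
States satisfying AG EF gps: {Cruise, Land, Ground, Arming, Hover}.

{Cruise, Land, Ground, Arming, Hover}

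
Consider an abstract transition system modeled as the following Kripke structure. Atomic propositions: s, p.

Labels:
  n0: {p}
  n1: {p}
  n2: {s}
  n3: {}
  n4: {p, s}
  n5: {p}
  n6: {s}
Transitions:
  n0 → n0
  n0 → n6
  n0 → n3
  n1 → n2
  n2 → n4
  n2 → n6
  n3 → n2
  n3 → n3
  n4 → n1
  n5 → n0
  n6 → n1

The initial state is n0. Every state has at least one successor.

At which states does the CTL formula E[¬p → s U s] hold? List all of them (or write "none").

{n0, n1, n2, n4, n5, n6}

States satisfying ¬p → s: {n0, n1, n2, n4, n5, n6}.
States satisfying s: {n2, n4, n6}.
States satisfying E[¬p → s U s]: {n0, n1, n2, n4, n5, n6}.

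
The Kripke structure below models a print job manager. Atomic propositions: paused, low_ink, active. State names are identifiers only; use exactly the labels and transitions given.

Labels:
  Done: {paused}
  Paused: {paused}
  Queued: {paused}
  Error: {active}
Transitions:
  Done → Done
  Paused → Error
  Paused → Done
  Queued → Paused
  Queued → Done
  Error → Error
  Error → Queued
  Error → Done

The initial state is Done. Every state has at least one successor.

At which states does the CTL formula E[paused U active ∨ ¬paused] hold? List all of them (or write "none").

{Paused, Queued, Error}

States satisfying paused: {Done, Paused, Queued}.
States satisfying active ∨ ¬paused: {Error}.
States satisfying E[paused U active ∨ ¬paused]: {Paused, Queued, Error}.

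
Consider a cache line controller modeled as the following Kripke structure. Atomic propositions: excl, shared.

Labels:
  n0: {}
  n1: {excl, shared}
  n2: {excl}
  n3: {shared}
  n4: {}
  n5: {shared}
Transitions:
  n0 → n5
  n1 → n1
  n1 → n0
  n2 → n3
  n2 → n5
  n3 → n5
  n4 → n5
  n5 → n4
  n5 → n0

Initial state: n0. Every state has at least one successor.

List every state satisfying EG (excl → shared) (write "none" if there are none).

States satisfying excl → shared: {n0, n1, n3, n4, n5}.
States satisfying EG (excl → shared): {n0, n1, n3, n4, n5}.

{n0, n1, n3, n4, n5}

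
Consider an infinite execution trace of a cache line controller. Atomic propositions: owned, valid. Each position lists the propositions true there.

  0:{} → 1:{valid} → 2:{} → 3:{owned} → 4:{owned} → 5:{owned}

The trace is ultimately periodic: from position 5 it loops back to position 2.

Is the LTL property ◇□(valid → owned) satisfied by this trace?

□(valid → owned) holds at position 2, which is reachable from 0, so ◇□(valid → owned) holds.

Satisfied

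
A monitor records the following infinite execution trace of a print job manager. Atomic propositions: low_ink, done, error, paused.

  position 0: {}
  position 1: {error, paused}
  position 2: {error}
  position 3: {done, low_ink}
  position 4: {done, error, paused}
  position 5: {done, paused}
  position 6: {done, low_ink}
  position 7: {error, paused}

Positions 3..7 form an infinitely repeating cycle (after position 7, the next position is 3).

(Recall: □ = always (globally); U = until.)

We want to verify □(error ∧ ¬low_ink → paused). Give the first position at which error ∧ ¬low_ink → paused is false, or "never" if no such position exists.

Check error ∧ ¬low_ink → paused at each position in order: 0 ✓, 1 ✓.
At position 2 the labels are {error}, so error ∧ ¬low_ink → paused is false there. This is the first violation.

2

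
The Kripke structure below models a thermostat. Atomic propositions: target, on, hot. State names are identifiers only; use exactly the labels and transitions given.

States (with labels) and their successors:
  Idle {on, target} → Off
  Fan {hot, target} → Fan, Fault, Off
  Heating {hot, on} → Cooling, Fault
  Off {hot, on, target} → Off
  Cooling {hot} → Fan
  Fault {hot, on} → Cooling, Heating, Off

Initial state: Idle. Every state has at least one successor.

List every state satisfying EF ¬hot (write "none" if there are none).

States satisfying ¬hot: {Idle}.
States satisfying EF ¬hot: {Idle}.

{Idle}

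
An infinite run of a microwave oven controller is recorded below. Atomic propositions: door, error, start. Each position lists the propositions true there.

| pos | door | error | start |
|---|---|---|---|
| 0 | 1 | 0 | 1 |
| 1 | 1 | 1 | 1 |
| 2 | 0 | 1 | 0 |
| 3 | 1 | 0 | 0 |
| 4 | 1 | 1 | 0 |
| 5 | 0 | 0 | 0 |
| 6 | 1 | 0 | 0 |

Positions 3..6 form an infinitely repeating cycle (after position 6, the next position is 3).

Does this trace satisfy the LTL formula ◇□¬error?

□¬error is false at every position 0..6, so it never becomes true and ◇□¬error fails.

Does not hold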